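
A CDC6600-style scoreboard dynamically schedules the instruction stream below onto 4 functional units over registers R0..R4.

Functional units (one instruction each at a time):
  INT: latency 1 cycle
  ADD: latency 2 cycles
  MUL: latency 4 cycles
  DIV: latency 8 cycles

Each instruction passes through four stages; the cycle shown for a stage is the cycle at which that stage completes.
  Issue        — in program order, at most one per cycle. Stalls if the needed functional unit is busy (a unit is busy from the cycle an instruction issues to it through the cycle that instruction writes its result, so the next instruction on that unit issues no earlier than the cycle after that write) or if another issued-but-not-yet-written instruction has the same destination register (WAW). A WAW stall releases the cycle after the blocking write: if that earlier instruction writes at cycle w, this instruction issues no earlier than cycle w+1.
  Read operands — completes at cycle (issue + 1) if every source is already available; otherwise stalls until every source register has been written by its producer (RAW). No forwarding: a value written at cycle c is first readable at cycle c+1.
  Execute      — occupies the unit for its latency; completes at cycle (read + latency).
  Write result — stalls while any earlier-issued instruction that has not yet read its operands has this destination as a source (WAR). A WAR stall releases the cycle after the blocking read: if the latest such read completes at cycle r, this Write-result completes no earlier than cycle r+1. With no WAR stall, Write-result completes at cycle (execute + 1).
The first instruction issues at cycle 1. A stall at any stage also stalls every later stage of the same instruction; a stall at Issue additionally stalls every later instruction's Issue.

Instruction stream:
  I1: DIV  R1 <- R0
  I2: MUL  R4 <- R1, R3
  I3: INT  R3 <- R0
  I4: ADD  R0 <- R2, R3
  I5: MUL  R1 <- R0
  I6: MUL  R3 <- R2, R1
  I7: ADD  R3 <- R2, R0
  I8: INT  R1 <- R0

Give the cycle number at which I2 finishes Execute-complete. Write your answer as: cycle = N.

cycle = 16

I1 -> (1, 2, 10, 11)
I2 -> (2, 12, 16, 17)  // RAW R1: wait I1 write@11
I3 -> (3, 4, 5, 13)  // WAR R3: wait I2 read@12
I4 -> (4, 14, 16, 17)  // RAW R3: wait I3 write@13
I5 -> (18, 19, 23, 24)  // struct: MUL busy until I2 writes@17
I6 -> (25, 26, 30, 31)  // struct: MUL busy until I5 writes@24
I7 -> (32, 33, 35, 36)  // WAW R3: wait I6 write@31
I8 -> (33, 34, 35, 36)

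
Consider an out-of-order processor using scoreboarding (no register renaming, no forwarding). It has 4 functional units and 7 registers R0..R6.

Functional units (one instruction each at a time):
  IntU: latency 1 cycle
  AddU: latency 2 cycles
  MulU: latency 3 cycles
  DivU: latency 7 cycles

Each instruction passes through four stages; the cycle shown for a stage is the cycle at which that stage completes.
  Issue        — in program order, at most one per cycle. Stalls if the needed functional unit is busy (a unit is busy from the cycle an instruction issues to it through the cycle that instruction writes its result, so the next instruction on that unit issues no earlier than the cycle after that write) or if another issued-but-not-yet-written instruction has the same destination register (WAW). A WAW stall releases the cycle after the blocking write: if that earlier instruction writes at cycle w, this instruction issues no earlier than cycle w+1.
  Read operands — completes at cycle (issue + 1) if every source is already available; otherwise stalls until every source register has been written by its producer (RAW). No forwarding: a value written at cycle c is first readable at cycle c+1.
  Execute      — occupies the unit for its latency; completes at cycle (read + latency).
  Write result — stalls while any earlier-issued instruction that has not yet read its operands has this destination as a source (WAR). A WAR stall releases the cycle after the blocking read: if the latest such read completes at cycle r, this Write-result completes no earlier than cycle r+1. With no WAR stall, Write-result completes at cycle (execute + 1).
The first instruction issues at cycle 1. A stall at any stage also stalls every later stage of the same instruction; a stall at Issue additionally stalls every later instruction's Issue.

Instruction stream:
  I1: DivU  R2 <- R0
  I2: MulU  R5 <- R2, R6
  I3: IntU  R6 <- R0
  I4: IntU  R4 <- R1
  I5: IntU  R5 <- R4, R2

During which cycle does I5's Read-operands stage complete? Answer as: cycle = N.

I1  is:1  ro:2  ex:9  wr:10
I2  is:2  ro:11  ex:14  wr:15  — RAW R2: wait I1 write@10
I3  is:3  ro:4  ex:5  wr:12  — WAR R6: wait I2 read@11
I4  is:13  ro:14  ex:15  wr:16  — struct: IntU busy until I3 writes@12
I5  is:17  ro:18  ex:19  wr:20  — struct: IntU busy until I4 writes@16

cycle = 18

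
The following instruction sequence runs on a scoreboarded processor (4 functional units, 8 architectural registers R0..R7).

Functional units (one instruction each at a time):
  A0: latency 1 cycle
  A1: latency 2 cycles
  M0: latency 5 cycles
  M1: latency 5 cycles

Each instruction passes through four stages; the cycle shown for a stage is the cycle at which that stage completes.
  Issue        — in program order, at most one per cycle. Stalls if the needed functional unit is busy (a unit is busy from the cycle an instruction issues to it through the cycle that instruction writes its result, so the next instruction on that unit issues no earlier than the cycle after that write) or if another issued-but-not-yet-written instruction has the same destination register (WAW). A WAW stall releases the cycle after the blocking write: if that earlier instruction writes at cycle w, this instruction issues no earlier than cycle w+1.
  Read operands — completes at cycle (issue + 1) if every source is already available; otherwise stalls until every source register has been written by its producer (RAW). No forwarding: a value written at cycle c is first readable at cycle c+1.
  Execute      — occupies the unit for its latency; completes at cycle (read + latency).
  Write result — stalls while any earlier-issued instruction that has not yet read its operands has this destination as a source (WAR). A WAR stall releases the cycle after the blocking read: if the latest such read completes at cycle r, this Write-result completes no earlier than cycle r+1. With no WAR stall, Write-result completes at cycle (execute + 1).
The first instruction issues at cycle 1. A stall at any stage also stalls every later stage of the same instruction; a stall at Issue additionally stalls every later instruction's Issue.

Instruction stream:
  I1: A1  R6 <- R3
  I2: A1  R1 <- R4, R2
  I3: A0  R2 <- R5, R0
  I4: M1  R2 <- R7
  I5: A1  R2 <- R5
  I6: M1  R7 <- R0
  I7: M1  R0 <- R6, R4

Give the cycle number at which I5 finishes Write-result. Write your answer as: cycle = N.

cycle = 23

1) issue 1, read 2, done 4, write 5
2) issue 6, read 7, done 9, write 10  <struct: A1 busy until I1 writes@5>
3) issue 7, read 8, done 9, write 10
4) issue 11, read 12, done 17, write 18  <WAW R2: wait I3 write@10>
5) issue 19, read 20, done 22, write 23  <WAW R2: wait I4 write@18>
6) issue 20, read 21, done 26, write 27
7) issue 28, read 29, done 34, write 35  <struct: M1 busy until I6 writes@27>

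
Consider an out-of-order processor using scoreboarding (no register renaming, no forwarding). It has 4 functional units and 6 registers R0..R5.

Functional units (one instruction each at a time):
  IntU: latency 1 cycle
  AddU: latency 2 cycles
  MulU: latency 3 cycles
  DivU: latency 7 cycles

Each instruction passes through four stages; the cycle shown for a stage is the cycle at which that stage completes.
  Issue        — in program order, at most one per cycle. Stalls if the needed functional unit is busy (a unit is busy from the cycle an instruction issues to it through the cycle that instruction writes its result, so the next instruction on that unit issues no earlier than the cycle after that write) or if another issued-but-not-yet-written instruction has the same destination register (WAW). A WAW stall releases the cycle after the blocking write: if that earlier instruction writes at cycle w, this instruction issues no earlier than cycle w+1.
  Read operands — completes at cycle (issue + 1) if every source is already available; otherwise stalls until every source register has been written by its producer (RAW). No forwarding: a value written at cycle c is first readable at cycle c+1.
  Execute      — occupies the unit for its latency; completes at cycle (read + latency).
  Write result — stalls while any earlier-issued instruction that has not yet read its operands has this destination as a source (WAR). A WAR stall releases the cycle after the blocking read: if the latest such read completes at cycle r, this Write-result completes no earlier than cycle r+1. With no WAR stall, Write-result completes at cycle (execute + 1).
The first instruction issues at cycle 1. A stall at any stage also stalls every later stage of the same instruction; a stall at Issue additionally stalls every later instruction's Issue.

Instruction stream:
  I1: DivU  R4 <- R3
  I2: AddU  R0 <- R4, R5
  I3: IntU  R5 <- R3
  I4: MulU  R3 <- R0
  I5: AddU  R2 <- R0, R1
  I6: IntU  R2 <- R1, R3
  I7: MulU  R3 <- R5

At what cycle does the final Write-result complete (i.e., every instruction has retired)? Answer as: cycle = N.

1) issue 1, read 2, done 9, write 10
2) issue 2, read 11, done 13, write 14  <RAW R4: wait I1 write@10>
3) issue 3, read 4, done 5, write 12  <WAR R5: wait I2 read@11>
4) issue 4, read 15, done 18, write 19  <RAW R0: wait I2 write@14>
5) issue 15, read 16, done 18, write 19  <struct: AddU busy until I2 writes@14>
6) issue 20, read 21, done 22, write 23  <WAW R2: wait I5 write@19>
7) issue 21, read 22, done 25, write 26

cycle = 26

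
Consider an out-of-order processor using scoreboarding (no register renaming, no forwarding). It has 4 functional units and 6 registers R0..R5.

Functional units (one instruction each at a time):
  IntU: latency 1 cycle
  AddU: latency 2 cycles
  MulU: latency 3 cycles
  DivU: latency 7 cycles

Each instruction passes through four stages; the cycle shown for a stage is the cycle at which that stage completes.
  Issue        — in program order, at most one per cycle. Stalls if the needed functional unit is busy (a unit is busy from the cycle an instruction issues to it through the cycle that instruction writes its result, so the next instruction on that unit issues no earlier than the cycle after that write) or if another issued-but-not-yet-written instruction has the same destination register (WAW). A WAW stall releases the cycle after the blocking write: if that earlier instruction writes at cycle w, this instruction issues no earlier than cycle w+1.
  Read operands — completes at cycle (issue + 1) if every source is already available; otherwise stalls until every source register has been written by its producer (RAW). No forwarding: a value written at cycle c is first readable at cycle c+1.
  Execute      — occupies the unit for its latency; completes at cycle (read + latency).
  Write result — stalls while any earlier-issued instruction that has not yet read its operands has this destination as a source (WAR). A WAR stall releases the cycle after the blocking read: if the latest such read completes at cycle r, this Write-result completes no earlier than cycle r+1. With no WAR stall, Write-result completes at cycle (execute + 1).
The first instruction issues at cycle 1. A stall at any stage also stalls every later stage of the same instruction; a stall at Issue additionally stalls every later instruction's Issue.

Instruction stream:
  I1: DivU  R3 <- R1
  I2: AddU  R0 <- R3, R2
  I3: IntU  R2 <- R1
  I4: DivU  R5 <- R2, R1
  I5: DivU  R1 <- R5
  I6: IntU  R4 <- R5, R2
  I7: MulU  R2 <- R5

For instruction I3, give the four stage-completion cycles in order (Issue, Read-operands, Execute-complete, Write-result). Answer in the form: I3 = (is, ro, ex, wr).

I1 -> (1, 2, 9, 10)
I2 -> (2, 11, 13, 14)  // RAW R3: wait I1 write@10
I3 -> (3, 4, 5, 12)  // WAR R2: wait I2 read@11
I4 -> (11, 13, 20, 21)  // struct: DivU busy until I1 writes@10, RAW R2: wait I3 write@12
I5 -> (22, 23, 30, 31)  // struct: DivU busy until I4 writes@21
I6 -> (23, 24, 25, 26)
I7 -> (24, 25, 28, 29)

I3 = (3, 4, 5, 12)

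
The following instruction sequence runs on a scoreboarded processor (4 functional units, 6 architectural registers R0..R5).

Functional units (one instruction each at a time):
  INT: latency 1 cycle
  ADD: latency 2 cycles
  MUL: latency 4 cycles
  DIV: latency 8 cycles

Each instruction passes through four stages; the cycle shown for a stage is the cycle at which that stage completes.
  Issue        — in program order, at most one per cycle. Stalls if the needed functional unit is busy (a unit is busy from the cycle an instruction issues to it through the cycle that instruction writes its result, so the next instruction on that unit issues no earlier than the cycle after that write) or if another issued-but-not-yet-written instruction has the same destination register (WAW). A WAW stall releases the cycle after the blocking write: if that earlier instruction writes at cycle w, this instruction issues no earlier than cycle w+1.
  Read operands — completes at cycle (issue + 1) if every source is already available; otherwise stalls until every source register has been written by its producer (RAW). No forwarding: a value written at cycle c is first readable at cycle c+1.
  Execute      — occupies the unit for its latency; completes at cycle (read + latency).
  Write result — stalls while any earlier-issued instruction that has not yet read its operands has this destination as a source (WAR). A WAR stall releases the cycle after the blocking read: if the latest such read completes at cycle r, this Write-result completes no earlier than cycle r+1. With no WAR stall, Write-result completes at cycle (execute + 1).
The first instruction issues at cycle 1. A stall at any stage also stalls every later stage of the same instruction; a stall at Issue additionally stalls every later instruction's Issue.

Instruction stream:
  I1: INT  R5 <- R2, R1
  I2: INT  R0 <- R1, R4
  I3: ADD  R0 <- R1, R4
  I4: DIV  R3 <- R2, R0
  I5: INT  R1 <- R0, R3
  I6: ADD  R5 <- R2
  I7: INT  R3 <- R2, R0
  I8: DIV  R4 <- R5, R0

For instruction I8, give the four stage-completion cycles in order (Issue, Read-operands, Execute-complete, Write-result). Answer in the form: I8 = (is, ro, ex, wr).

  I1 | 1 | 2 | 3 | 4
  I2 | 5 | 6 | 7 | 8   struct: INT busy until I1 writes@4
  I3 | 9 | 10 | 12 | 13   WAW R0: wait I2 write@8
  I4 | 10 | 14 | 22 | 23   RAW R0: wait I3 write@13
  I5 | 11 | 24 | 25 | 26   RAW R3: wait I4 write@23
  I6 | 14 | 15 | 17 | 18   struct: ADD busy until I3 writes@13
  I7 | 27 | 28 | 29 | 30   struct: INT busy until I5 writes@26
  I8 | 28 | 29 | 37 | 38

I8 = (28, 29, 37, 38)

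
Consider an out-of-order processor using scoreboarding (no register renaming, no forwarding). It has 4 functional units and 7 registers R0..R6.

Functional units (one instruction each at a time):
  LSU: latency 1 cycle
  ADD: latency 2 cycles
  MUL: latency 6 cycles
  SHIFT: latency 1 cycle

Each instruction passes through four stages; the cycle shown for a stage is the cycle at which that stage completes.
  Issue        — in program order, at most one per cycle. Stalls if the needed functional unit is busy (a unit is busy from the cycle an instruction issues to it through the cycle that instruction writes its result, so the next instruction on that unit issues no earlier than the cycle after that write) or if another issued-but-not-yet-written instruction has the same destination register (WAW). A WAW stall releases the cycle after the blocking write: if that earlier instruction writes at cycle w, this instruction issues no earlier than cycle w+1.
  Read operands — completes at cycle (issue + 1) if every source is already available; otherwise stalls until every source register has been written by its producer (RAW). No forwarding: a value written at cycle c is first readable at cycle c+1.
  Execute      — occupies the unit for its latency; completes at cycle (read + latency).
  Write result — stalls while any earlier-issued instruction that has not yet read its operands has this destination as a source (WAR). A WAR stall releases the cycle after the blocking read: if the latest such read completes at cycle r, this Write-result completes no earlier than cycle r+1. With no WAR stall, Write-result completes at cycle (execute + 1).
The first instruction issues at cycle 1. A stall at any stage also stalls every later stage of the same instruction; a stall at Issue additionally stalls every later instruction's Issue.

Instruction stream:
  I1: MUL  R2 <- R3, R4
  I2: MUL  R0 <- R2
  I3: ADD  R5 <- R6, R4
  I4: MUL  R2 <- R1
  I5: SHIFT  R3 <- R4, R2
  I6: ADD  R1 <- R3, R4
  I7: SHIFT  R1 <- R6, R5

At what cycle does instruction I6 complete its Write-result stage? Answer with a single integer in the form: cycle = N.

cycle = 34

  I1 | 1 | 2 | 8 | 9
  I2 | 10 | 11 | 17 | 18   struct: MUL busy until I1 writes@9
  I3 | 11 | 12 | 14 | 15
  I4 | 19 | 20 | 26 | 27   struct: MUL busy until I2 writes@18
  I5 | 20 | 28 | 29 | 30   RAW R2: wait I4 write@27
  I6 | 21 | 31 | 33 | 34   RAW R3: wait I5 write@30
  I7 | 35 | 36 | 37 | 38   WAW R1: wait I6 write@34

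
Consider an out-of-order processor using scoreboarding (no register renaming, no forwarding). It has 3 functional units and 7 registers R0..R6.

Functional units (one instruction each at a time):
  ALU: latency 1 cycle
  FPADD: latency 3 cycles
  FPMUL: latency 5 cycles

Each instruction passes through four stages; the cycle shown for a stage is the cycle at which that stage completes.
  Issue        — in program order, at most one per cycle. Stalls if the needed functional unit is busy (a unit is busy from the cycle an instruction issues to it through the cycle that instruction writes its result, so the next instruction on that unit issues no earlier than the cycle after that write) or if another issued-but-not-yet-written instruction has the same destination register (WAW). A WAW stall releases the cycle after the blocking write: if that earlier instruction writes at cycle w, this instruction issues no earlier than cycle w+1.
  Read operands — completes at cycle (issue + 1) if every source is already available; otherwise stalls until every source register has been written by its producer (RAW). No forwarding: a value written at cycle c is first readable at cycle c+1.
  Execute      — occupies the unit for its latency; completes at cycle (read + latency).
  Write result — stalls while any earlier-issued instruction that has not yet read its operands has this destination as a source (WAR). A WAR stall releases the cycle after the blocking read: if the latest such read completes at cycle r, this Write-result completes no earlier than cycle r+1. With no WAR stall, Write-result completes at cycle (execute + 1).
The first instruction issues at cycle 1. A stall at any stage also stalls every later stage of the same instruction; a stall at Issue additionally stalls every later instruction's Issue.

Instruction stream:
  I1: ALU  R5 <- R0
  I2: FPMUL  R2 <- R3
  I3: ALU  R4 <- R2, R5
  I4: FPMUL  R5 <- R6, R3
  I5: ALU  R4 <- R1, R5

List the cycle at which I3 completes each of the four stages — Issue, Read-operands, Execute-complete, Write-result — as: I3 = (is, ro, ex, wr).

c1: I1→ALU
c2: I1 RO | I2→FPMUL
c3: I1 EX | I2 RO
c4: I1 WR R5
c5: I3→ALU
c8: I2 EX
c9: I2 WR R2
c10: I3 RO | I4→FPMUL
c11: I3 EX | I4 RO
c12: I3 WR R4
c13: I5→ALU
c16: I4 EX
c17: I4 WR R5
c18: I5 RO
c19: I5 EX
c20: I5 WR R4

I3 = (5, 10, 11, 12)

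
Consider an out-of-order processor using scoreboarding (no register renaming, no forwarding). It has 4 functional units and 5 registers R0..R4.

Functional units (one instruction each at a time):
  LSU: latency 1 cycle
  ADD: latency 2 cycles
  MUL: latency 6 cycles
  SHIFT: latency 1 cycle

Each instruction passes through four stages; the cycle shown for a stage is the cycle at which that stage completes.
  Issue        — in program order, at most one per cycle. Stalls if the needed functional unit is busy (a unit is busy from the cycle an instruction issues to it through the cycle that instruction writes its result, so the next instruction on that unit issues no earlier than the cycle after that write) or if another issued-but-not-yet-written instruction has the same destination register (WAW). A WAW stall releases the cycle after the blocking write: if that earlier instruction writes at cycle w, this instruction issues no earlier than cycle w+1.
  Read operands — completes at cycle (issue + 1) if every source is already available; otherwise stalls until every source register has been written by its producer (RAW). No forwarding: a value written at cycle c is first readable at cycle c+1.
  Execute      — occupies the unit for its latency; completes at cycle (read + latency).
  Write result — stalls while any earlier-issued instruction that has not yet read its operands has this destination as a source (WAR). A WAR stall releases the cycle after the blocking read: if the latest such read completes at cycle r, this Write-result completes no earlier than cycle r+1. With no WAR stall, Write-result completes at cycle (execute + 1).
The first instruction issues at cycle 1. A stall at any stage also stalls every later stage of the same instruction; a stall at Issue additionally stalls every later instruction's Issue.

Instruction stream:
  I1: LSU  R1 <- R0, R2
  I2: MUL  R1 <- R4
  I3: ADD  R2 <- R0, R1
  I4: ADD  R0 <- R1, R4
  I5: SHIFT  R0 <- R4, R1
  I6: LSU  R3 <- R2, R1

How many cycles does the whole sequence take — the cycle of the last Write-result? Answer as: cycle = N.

cycle = 27

[1] I1 issues→LSU
[2] I1 reads
[3] I1 exec-done
[4] I1 writes R1
[5] I2 issues→MUL
[6] I2 reads | I3 issues→ADD
[12] I2 exec-done
[13] I2 writes R1
[14] I3 reads
[16] I3 exec-done
[17] I3 writes R2
[18] I4 issues→ADD
[19] I4 reads
[21] I4 exec-done
[22] I4 writes R0
[23] I5 issues→SHIFT
[24] I5 reads | I6 issues→LSU
[25] I5 exec-done | I6 reads
[26] I5 writes R0 | I6 exec-done
[27] I6 writes R3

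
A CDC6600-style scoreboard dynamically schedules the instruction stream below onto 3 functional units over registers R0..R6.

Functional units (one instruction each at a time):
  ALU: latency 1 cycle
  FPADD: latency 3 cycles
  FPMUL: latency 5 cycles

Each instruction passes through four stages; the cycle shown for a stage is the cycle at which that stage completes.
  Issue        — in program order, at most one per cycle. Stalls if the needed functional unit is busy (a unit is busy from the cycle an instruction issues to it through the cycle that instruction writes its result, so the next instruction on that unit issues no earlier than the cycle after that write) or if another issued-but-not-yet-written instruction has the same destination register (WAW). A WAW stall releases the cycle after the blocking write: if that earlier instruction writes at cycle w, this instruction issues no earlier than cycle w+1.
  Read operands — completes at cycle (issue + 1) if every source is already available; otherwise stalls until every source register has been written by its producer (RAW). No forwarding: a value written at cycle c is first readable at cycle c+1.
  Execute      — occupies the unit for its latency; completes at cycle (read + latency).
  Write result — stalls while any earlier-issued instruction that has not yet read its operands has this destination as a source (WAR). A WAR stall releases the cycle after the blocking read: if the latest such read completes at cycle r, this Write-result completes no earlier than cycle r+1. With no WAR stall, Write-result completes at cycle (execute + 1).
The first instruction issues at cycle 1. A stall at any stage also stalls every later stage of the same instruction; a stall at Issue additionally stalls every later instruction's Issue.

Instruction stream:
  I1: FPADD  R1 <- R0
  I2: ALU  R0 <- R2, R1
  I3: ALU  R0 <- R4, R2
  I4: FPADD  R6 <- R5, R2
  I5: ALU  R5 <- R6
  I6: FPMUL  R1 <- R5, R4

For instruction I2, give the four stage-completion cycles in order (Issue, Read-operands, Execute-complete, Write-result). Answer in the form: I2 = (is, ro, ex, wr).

I2 = (2, 7, 8, 9)

c1: I1 dispatched to FPADD
c2: I1 operands ready; I2 dispatched to ALU
c5: I1 complete
c6: R1←I1
c7: I2 operands ready
c8: I2 complete
c9: R0←I2
c10: I3 dispatched to ALU
c11: I3 operands ready; I4 dispatched to FPADD
c12: I3 complete; I4 operands ready
c13: R0←I3
c14: I5 dispatched to ALU
c15: I4 complete; I6 dispatched to FPMUL
c16: R6←I4
c17: I5 operands ready
c18: I5 complete
c19: R5←I5
c20: I6 operands ready
c25: I6 complete
c26: R1←I6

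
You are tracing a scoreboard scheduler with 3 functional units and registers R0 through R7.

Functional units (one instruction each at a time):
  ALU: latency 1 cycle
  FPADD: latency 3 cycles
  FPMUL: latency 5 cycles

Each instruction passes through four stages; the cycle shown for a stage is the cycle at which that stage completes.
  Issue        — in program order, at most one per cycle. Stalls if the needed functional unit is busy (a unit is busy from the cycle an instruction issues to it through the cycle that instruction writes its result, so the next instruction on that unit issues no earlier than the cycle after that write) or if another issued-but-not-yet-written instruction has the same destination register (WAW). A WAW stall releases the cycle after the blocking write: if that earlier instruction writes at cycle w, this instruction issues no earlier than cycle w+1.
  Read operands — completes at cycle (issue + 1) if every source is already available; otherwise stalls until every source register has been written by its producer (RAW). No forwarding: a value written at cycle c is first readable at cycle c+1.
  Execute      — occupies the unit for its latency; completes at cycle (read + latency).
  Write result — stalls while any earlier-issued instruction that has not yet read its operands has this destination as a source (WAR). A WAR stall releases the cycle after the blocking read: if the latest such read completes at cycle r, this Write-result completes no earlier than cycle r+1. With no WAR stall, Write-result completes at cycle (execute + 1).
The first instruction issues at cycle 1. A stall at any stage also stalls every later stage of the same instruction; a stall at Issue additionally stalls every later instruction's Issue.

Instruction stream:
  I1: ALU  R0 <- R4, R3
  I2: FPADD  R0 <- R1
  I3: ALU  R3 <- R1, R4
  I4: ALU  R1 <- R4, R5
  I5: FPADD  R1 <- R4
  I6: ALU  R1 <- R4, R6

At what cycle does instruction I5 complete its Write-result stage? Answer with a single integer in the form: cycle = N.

[1] I1 issues→ALU
[2] I1 reads
[3] I1 exec-done
[4] I1 writes R0
[5] I2 issues→FPADD
[6] I2 reads; I3 issues→ALU
[7] I3 reads
[8] I3 exec-done
[9] I2 exec-done; I3 writes R3
[10] I2 writes R0; I4 issues→ALU
[11] I4 reads
[12] I4 exec-done
[13] I4 writes R1
[14] I5 issues→FPADD
[15] I5 reads
[18] I5 exec-done
[19] I5 writes R1
[20] I6 issues→ALU
[21] I6 reads
[22] I6 exec-done
[23] I6 writes R1

cycle = 19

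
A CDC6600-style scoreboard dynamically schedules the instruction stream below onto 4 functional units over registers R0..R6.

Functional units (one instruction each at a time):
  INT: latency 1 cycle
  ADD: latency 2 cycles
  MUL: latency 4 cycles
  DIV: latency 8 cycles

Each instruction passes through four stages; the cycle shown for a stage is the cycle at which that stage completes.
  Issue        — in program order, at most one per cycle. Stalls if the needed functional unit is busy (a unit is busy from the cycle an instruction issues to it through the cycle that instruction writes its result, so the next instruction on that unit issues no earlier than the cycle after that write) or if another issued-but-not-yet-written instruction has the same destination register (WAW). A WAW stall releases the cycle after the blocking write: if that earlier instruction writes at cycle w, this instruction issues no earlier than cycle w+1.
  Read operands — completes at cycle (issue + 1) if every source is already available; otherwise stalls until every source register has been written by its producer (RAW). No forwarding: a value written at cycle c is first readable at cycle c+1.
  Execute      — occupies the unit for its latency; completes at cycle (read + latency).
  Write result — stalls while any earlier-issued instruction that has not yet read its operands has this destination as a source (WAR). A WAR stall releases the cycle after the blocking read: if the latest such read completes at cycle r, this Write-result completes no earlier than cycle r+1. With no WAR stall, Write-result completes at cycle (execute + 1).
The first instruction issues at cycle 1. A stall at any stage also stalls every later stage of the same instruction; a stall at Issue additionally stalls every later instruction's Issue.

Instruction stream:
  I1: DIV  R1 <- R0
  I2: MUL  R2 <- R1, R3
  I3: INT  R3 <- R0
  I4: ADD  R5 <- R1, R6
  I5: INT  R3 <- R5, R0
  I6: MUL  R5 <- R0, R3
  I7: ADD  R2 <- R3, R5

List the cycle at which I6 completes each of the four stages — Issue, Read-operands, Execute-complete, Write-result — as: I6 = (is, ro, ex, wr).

I6 = (18, 19, 23, 24)

[I1] 1/2/10/11
[I2] 2/12/16/17  (RAW R1: wait I1 write@11)
[I3] 3/4/5/13  (WAR R3: wait I2 read@12)
[I4] 4/12/14/15  (RAW R1: wait I1 write@11)
[I5] 14/16/17/18  (struct: INT busy until I3 writes@13; RAW R5: wait I4 write@15)
[I6] 18/19/23/24  (struct: MUL busy until I2 writes@17)
[I7] 19/25/27/28  (RAW R5: wait I6 write@24)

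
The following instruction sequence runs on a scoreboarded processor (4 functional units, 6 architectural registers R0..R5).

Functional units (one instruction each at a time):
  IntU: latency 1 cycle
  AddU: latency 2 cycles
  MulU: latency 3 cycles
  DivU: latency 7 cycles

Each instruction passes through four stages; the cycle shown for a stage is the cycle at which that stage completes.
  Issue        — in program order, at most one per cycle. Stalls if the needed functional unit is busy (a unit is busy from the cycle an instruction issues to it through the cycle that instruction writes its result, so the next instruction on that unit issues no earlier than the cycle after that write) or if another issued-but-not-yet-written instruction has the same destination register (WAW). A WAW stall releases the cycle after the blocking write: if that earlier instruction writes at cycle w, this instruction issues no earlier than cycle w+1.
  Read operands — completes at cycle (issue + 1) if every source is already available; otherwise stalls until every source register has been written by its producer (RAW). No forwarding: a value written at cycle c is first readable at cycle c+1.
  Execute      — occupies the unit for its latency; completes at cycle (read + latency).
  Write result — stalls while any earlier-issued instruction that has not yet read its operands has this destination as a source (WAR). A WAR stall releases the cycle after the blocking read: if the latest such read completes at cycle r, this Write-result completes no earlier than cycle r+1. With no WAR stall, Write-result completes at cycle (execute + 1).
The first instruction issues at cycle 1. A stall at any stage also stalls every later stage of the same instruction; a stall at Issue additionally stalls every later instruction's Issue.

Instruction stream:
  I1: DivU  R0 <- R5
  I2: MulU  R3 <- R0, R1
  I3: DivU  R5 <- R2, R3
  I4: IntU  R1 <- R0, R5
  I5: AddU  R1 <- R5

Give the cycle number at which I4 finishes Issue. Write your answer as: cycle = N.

cycle = 12

I1 -> (1, 2, 9, 10)
I2 -> (2, 11, 14, 15)  // RAW R0: wait I1 write@10
I3 -> (11, 16, 23, 24)  // struct: DivU busy until I1 writes@10, RAW R3: wait I2 write@15
I4 -> (12, 25, 26, 27)  // RAW R5: wait I3 write@24
I5 -> (28, 29, 31, 32)  // WAW R1: wait I4 write@27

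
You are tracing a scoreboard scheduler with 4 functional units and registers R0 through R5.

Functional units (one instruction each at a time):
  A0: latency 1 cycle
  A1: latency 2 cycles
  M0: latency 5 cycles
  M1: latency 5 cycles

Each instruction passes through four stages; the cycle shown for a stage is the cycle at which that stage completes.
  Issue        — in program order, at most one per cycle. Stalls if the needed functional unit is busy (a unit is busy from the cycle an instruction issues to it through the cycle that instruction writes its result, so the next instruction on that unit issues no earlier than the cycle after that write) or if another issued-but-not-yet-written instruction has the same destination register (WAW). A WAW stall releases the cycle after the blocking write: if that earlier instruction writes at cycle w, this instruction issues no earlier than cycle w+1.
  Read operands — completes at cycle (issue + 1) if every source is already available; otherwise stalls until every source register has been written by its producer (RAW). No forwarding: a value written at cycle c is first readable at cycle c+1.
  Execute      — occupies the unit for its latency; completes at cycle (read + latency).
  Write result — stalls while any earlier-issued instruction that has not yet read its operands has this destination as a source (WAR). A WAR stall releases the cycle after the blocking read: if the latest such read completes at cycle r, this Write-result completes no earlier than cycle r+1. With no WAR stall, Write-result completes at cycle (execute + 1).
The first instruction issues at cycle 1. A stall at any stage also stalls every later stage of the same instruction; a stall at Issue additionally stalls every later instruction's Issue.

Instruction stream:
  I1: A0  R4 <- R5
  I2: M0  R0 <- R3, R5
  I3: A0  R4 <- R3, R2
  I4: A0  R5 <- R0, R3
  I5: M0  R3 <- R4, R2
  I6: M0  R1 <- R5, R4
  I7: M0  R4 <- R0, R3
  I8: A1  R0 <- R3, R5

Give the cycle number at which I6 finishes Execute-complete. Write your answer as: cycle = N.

1) issue 1, read 2, done 3, write 4
2) issue 2, read 3, done 8, write 9
3) issue 5, read 6, done 7, write 8  <struct: A0 busy until I1 writes@4>
4) issue 9, read 10, done 11, write 12  <struct: A0 busy until I3 writes@8>
5) issue 10, read 11, done 16, write 17
6) issue 18, read 19, done 24, write 25  <struct: M0 busy until I5 writes@17>
7) issue 26, read 27, done 32, write 33  <struct: M0 busy until I6 writes@25>
8) issue 27, read 28, done 30, write 31

cycle = 24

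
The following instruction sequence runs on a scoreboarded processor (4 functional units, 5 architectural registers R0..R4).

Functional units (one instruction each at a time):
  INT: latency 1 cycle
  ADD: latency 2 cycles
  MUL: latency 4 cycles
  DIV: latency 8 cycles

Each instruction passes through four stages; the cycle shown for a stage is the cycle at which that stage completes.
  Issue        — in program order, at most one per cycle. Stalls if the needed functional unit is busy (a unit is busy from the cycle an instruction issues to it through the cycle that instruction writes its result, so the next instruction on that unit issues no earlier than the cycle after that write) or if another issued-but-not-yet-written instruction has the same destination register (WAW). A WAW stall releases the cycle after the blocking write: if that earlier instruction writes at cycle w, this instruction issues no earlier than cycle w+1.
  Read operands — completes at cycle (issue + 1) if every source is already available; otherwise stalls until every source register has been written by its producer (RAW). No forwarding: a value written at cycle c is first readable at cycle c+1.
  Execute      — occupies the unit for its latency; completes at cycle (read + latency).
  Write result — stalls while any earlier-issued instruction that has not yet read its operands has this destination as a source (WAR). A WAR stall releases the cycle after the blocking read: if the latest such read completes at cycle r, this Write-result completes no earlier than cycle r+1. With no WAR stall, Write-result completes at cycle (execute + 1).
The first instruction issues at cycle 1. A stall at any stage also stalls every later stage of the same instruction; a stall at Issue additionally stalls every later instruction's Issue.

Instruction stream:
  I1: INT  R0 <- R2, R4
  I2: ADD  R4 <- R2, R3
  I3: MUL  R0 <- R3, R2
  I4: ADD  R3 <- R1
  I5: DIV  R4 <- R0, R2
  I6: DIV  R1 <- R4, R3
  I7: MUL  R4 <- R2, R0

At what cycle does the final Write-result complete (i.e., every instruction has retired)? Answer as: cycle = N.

cycle = 32

cycle 1: I1 dispatched to INT
cycle 2: I1 operands ready · I2 dispatched to ADD
cycle 3: I1 complete · I2 operands ready
cycle 4: R0←I1
cycle 5: I2 complete · I3 dispatched to MUL
cycle 6: R4←I2 · I3 operands ready
cycle 7: I4 dispatched to ADD
cycle 8: I4 operands ready · I5 dispatched to DIV
cycle 10: I3 complete · I4 complete
cycle 11: R0←I3 · R3←I4
cycle 12: I5 operands ready
cycle 20: I5 complete
cycle 21: R4←I5
cycle 22: I6 dispatched to DIV
cycle 23: I6 operands ready · I7 dispatched to MUL
cycle 24: I7 operands ready
cycle 28: I7 complete
cycle 29: R4←I7
cycle 31: I6 complete
cycle 32: R1←I6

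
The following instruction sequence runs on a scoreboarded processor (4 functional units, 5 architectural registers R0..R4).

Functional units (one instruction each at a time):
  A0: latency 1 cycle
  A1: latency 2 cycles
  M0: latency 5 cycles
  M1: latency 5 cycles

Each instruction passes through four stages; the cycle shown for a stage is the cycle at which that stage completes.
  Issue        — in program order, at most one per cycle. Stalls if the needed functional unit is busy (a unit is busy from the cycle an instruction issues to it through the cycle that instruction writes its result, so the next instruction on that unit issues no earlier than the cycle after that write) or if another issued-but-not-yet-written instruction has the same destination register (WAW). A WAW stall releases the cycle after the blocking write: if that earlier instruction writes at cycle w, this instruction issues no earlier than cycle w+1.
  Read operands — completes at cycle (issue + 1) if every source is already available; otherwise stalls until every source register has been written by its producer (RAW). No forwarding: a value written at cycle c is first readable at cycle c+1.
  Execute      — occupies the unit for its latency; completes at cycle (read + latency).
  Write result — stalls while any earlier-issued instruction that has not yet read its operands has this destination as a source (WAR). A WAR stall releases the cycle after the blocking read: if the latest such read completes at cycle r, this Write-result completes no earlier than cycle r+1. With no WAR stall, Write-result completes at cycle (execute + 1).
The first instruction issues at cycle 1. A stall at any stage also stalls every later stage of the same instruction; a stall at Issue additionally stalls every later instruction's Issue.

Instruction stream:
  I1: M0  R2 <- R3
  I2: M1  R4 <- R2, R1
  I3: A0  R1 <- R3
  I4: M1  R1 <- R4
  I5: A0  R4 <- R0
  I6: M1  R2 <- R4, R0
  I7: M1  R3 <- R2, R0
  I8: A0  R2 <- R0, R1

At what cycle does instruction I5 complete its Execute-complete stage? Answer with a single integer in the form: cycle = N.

cycle 1: issue I1 (M0)
cycle 2: I1 read-ops, issue I2 (M1)
cycle 3: issue I3 (A0)
cycle 4: I3 read-ops
cycle 5: I3 finished on A0
cycle 7: I1 finished on M0
cycle 8: I1→R2
cycle 9: I2 read-ops
cycle 10: I3→R1
cycle 14: I2 finished on M1
cycle 15: I2→R4
cycle 16: issue I4 (M1)
cycle 17: I4 read-ops, issue I5 (A0)
cycle 18: I5 read-ops
cycle 19: I5 finished on A0
cycle 20: I5→R4
cycle 22: I4 finished on M1
cycle 23: I4→R1
cycle 24: issue I6 (M1)
cycle 25: I6 read-ops
cycle 30: I6 finished on M1
cycle 31: I6→R2
cycle 32: issue I7 (M1)
cycle 33: I7 read-ops, issue I8 (A0)
cycle 34: I8 read-ops
cycle 35: I8 finished on A0
cycle 36: I8→R2
cycle 38: I7 finished on M1
cycle 39: I7→R3

cycle = 19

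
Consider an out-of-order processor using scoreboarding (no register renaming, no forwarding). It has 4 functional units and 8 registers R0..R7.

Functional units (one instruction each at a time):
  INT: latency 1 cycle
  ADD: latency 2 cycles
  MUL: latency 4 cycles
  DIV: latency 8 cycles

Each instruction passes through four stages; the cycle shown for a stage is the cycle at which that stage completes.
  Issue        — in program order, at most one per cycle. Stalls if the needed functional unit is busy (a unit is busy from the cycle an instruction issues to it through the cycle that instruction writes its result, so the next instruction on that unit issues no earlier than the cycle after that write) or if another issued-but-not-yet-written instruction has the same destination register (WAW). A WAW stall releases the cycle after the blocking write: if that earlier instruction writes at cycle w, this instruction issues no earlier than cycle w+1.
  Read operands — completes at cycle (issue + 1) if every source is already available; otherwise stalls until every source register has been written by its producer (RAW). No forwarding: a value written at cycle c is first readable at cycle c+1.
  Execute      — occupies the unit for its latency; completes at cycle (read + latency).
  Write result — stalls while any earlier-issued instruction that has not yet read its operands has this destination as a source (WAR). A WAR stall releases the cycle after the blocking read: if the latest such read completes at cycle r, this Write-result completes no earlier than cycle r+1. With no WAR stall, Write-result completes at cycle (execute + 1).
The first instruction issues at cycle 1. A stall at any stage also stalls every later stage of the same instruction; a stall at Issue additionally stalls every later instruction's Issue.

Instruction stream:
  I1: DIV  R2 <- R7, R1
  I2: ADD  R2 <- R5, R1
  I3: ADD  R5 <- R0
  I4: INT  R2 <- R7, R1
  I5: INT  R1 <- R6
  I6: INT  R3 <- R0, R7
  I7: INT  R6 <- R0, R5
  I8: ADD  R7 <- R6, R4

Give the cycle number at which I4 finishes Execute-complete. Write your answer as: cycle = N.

cycle = 20

cycle 1: issue I1 (DIV)
cycle 2: I1 read-ops
cycle 10: I1 finished on DIV
cycle 11: I1→R2
cycle 12: issue I2 (ADD)
cycle 13: I2 read-ops
cycle 15: I2 finished on ADD
cycle 16: I2→R2
cycle 17: issue I3 (ADD)
cycle 18: I3 read-ops, issue I4 (INT)
cycle 19: I4 read-ops
cycle 20: I3 finished on ADD, I4 finished on INT
cycle 21: I3→R5, I4→R2
cycle 22: issue I5 (INT)
cycle 23: I5 read-ops
cycle 24: I5 finished on INT
cycle 25: I5→R1
cycle 26: issue I6 (INT)
cycle 27: I6 read-ops
cycle 28: I6 finished on INT
cycle 29: I6→R3
cycle 30: issue I7 (INT)
cycle 31: I7 read-ops, issue I8 (ADD)
cycle 32: I7 finished on INT
cycle 33: I7→R6
cycle 34: I8 read-ops
cycle 36: I8 finished on ADD
cycle 37: I8→R7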